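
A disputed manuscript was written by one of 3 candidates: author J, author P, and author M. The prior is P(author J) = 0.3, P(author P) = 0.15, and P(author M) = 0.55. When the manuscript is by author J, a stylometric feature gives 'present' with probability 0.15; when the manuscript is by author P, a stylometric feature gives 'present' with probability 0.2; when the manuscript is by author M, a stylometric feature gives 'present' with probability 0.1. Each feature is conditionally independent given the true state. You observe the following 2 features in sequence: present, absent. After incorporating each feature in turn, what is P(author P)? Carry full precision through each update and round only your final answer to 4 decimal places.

After 'present': normaliser = 0.15·0.3000 + 0.2·0.1500 + 0.1·0.5500; P(author J) ≈ 0.3462, P(author P) ≈ 0.2308, P(author M) ≈ 0.4231
After 'absent': normaliser = 0.85·0.3462 + 0.8·0.2308 + 0.9·0.4231; P(author J) ≈ 0.3423, P(author P) ≈ 0.2148, P(author M) ≈ 0.4430

0.2148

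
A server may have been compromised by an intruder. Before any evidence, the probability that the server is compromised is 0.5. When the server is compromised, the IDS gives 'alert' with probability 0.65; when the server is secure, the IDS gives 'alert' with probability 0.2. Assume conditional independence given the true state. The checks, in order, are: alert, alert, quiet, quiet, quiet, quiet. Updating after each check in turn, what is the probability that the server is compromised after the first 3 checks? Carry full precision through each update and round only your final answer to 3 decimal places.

0.822

After 'alert': P(compromised) = 0.65·0.5000 / (0.65·0.5000 + 0.2·0.5000) ≈ 0.7647
After 'alert': P(compromised) = 0.65·0.7647 / (0.65·0.7647 + 0.2·0.2353) ≈ 0.9135
After 'quiet': P(compromised) = 0.35·0.9135 / (0.35·0.9135 + 0.8·0.0865) ≈ 0.8221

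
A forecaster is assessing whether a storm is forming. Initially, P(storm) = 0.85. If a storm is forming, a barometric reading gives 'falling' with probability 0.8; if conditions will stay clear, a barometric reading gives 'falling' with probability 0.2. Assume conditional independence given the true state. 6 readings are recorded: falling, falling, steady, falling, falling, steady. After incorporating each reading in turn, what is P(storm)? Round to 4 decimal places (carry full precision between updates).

After 'falling': P(storm) = 0.8·0.8500 / (0.8·0.8500 + 0.2·0.1500) ≈ 0.9577
After 'falling': P(storm) = 0.8·0.9577 / (0.8·0.9577 + 0.2·0.0423) ≈ 0.9891
After 'steady': P(storm) = 0.2·0.9891 / (0.2·0.9891 + 0.8·0.0109) ≈ 0.9577
After 'falling': P(storm) = 0.8·0.9577 / (0.8·0.9577 + 0.2·0.0423) ≈ 0.9891
After 'falling': P(storm) = 0.8·0.9891 / (0.8·0.9891 + 0.2·0.0109) ≈ 0.9973
After 'steady': P(storm) = 0.2·0.9973 / (0.2·0.9973 + 0.8·0.0027) ≈ 0.9891

0.9891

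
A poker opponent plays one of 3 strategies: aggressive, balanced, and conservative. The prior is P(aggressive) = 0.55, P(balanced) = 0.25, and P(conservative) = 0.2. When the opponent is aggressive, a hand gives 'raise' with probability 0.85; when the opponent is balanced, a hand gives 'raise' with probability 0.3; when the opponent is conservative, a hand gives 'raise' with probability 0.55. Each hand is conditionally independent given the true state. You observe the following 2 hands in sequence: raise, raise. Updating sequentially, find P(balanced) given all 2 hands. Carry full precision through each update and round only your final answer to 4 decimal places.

0.0468

After 'raise': normaliser = 0.85·0.5500 + 0.3·0.2500 + 0.55·0.2000; P(aggressive) ≈ 0.7165, P(balanced) ≈ 0.1149, P(conservative) ≈ 0.1686
After 'raise': normaliser = 0.85·0.7165 + 0.3·0.1149 + 0.55·0.1686; P(aggressive) ≈ 0.8272, P(balanced) ≈ 0.0468, P(conservative) ≈ 0.1259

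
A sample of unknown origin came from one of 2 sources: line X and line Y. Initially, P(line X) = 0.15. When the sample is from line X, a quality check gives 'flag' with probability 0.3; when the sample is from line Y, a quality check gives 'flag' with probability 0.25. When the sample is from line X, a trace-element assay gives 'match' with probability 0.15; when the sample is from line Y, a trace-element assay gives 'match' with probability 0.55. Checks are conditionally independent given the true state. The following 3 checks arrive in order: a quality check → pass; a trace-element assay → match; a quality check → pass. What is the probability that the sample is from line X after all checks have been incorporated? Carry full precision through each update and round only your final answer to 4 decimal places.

0.0402

Each posterior becomes the prior for the next update.
After a quality check='pass': P(line X) = 0.7·0.1500 / (0.7·0.1500 + 0.75·0.8500) ≈ 0.1414
After a trace-element assay='match': P(line X) = 0.15·0.1414 / (0.15·0.1414 + 0.55·0.8586) ≈ 0.0430
After a quality check='pass': P(line X) = 0.7·0.0430 / (0.7·0.0430 + 0.75·0.9570) ≈ 0.0402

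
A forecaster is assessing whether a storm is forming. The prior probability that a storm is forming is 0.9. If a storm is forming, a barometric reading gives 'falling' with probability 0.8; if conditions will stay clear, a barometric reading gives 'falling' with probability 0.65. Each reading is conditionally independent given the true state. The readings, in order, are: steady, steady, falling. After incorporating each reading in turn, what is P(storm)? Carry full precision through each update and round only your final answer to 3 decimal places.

After 'steady': P(storm) = 0.2·0.9000 / (0.2·0.9000 + 0.35·0.1000) ≈ 0.8372
After 'steady': P(storm) = 0.2·0.8372 / (0.2·0.8372 + 0.35·0.1628) ≈ 0.7461
After 'falling': P(storm) = 0.8·0.7461 / (0.8·0.7461 + 0.65·0.2539) ≈ 0.7834

0.783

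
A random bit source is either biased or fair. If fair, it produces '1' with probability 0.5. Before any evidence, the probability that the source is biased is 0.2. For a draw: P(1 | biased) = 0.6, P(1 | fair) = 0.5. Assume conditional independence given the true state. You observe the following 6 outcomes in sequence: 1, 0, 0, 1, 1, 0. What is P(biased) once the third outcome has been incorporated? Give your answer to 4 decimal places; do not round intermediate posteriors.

After '1': P(biased) = 0.6·0.2000 / (0.6·0.2000 + 0.5·0.8000) ≈ 0.2308
After '0': P(biased) = 0.4·0.2308 / (0.4·0.2308 + 0.5·0.7692) ≈ 0.1935
After '0': P(biased) = 0.4·0.1935 / (0.4·0.1935 + 0.5·0.8065) ≈ 0.1611

0.1611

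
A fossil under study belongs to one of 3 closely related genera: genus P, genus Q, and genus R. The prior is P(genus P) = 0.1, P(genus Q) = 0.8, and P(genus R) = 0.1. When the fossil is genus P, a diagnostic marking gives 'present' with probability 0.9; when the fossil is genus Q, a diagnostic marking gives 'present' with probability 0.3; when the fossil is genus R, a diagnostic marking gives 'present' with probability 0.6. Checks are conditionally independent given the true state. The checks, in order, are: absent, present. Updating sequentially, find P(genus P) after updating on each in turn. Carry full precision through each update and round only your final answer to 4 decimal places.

After 'absent': normaliser = 0.1·0.1000 + 0.7·0.8000 + 0.4·0.1000; P(genus P) ≈ 0.0164, P(genus Q) ≈ 0.9180, P(genus R) ≈ 0.0656
After 'present': normaliser = 0.9·0.0164 + 0.3·0.9180 + 0.6·0.0656; P(genus P) ≈ 0.0448, P(genus Q) ≈ 0.8358, P(genus R) ≈ 0.1194

0.0448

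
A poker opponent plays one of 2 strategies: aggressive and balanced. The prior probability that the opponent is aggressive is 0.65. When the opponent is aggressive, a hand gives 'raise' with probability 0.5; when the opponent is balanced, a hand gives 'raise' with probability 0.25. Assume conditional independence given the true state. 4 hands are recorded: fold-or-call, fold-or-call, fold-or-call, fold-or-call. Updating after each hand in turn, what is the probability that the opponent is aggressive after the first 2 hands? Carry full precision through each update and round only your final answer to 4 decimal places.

Each posterior becomes the prior for the next update.
After 'fold-or-call': P(aggressive) = 0.5·0.6500 / (0.5·0.6500 + 0.75·0.3500) ≈ 0.5532
After 'fold-or-call': P(aggressive) = 0.5·0.5532 / (0.5·0.5532 + 0.75·0.4468) ≈ 0.4522

0.4522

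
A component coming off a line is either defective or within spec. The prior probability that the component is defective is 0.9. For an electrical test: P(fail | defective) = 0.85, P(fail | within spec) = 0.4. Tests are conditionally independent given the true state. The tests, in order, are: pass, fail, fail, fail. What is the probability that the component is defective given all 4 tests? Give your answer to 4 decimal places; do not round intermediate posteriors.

After 'pass': P(defective) = 0.15·0.9000 / (0.15·0.9000 + 0.6·0.1000) ≈ 0.6923
After 'fail': P(defective) = 0.85·0.6923 / (0.85·0.6923 + 0.4·0.3077) ≈ 0.8270
After 'fail': P(defective) = 0.85·0.8270 / (0.85·0.8270 + 0.4·0.1730) ≈ 0.9104
After 'fail': P(defective) = 0.85·0.9104 / (0.85·0.9104 + 0.4·0.0896) ≈ 0.9557

0.9557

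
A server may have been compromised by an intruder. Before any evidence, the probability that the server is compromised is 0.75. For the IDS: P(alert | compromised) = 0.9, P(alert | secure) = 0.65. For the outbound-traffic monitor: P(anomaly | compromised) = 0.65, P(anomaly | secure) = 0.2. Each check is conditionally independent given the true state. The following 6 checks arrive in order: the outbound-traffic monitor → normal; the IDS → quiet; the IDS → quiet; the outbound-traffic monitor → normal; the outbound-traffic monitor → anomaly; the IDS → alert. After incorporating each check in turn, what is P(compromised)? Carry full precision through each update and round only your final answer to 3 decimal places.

After the outbound-traffic monitor='normal': P(compromised) = 0.35·0.7500 / (0.35·0.7500 + 0.8·0.2500) ≈ 0.5676
After the IDS='quiet': P(compromised) = 0.1·0.5676 / (0.1·0.5676 + 0.35·0.4324) ≈ 0.2727
After the IDS='quiet': P(compromised) = 0.1·0.2727 / (0.1·0.2727 + 0.35·0.7273) ≈ 0.0968
After the outbound-traffic monitor='normal': P(compromised) = 0.35·0.0968 / (0.35·0.0968 + 0.8·0.9032) ≈ 0.0448
After the outbound-traffic monitor='anomaly': P(compromised) = 0.65·0.0448 / (0.65·0.0448 + 0.2·0.9552) ≈ 0.1322
After the IDS='alert': P(compromised) = 0.9·0.1322 / (0.9·0.1322 + 0.65·0.8678) ≈ 0.1742

0.174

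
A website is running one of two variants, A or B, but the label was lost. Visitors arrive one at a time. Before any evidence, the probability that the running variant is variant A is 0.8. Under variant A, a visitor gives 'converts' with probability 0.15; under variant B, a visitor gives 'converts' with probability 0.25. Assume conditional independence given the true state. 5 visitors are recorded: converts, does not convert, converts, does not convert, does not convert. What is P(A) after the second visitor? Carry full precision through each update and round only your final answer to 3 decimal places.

0.731

After 'converts': P(A) = 0.15·0.8000 / (0.15·0.8000 + 0.25·0.2000) ≈ 0.7059
After 'does not convert': P(A) = 0.85·0.7059 / (0.85·0.7059 + 0.75·0.2941) ≈ 0.7312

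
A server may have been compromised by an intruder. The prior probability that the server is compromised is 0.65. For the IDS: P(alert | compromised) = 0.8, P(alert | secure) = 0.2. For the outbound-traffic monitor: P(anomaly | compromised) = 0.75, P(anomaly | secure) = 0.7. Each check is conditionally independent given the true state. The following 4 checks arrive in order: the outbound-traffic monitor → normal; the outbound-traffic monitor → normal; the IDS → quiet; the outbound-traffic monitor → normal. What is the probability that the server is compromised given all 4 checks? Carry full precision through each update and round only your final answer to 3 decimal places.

0.212

After the outbound-traffic monitor='normal': P(compromised) = 0.25·0.6500 / (0.25·0.6500 + 0.3·0.3500) ≈ 0.6075
After the outbound-traffic monitor='normal': P(compromised) = 0.25·0.6075 / (0.25·0.6075 + 0.3·0.3925) ≈ 0.5633
After the IDS='quiet': P(compromised) = 0.2·0.5633 / (0.2·0.5633 + 0.8·0.4367) ≈ 0.2438
After the outbound-traffic monitor='normal': P(compromised) = 0.25·0.2438 / (0.25·0.2438 + 0.3·0.7562) ≈ 0.2118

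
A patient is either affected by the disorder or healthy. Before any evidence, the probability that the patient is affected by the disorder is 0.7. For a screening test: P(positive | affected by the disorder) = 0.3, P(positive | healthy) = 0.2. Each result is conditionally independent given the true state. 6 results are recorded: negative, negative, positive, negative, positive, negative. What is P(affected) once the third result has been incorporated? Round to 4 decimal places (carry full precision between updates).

After 'negative': P(affected) = 0.7·0.7000 / (0.7·0.7000 + 0.8·0.3000) ≈ 0.6712
After 'negative': P(affected) = 0.7·0.6712 / (0.7·0.6712 + 0.8·0.3288) ≈ 0.6411
After 'positive': P(affected) = 0.3·0.6411 / (0.3·0.6411 + 0.2·0.3589) ≈ 0.7282

0.7282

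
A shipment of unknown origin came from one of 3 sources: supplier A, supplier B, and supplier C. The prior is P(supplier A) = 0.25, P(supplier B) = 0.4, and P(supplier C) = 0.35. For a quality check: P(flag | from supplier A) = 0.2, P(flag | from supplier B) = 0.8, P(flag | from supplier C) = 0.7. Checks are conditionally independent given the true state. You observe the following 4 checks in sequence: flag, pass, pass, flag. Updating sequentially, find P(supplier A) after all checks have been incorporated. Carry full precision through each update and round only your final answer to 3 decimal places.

After 'flag': normaliser = 0.2·0.2500 + 0.8·0.4000 + 0.7·0.3500; P(supplier A) ≈ 0.0813, P(supplier B) ≈ 0.5203, P(supplier C) ≈ 0.3984
After 'pass': normaliser = 0.8·0.0813 + 0.2·0.5203 + 0.3·0.3984; P(supplier A) ≈ 0.2254, P(supplier B) ≈ 0.3606, P(supplier C) ≈ 0.4141
After 'pass': normaliser = 0.8·0.2254 + 0.2·0.3606 + 0.3·0.4141; P(supplier A) ≈ 0.4787, P(supplier B) ≈ 0.1915, P(supplier C) ≈ 0.3298
After 'flag': normaliser = 0.2·0.4787 + 0.8·0.1915 + 0.7·0.3298; P(supplier A) ≈ 0.1995, P(supplier B) ≈ 0.3193, P(supplier C) ≈ 0.4812

0.200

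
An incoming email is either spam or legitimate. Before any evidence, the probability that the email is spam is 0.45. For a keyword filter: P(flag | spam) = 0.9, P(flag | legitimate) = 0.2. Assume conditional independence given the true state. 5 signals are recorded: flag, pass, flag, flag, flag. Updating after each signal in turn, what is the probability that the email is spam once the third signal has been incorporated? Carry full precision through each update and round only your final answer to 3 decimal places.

0.674

After 'flag': P(spam) = 0.9·0.4500 / (0.9·0.4500 + 0.2·0.5500) ≈ 0.7864
After 'pass': P(spam) = 0.1·0.7864 / (0.1·0.7864 + 0.8·0.2136) ≈ 0.3152
After 'flag': P(spam) = 0.9·0.3152 / (0.9·0.3152 + 0.2·0.6848) ≈ 0.6744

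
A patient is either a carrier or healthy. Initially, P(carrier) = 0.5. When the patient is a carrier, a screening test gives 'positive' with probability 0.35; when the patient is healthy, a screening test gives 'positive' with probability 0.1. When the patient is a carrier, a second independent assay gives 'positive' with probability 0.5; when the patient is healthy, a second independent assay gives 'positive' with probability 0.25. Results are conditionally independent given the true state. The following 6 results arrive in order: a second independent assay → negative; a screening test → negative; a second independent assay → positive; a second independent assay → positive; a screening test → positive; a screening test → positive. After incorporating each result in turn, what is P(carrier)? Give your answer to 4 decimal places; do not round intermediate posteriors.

After a second independent assay='negative': P(carrier) = 0.5·0.5000 / (0.5·0.5000 + 0.75·0.5000) ≈ 0.4000
After a screening test='negative': P(carrier) = 0.65·0.4000 / (0.65·0.4000 + 0.9·0.6000) ≈ 0.3250
After a second independent assay='positive': P(carrier) = 0.5·0.3250 / (0.5·0.3250 + 0.25·0.6750) ≈ 0.4906
After a second independent assay='positive': P(carrier) = 0.5·0.4906 / (0.5·0.4906 + 0.25·0.5094) ≈ 0.6582
After a screening test='positive': P(carrier) = 0.35·0.6582 / (0.35·0.6582 + 0.1·0.3418) ≈ 0.8708
After a screening test='positive': P(carrier) = 0.35·0.8708 / (0.35·0.8708 + 0.1·0.1292) ≈ 0.9593

0.9593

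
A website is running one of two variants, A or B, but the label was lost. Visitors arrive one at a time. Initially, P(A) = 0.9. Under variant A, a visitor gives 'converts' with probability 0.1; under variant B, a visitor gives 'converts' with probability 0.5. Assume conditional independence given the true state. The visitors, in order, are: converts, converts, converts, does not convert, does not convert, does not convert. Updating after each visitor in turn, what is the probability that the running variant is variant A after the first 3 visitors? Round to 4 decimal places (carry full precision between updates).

After 'converts': P(A) = 0.1·0.9000 / (0.1·0.9000 + 0.5·0.1000) ≈ 0.6429
After 'converts': P(A) = 0.1·0.6429 / (0.1·0.6429 + 0.5·0.3571) ≈ 0.2647
After 'converts': P(A) = 0.1·0.2647 / (0.1·0.2647 + 0.5·0.7353) ≈ 0.0672

0.0672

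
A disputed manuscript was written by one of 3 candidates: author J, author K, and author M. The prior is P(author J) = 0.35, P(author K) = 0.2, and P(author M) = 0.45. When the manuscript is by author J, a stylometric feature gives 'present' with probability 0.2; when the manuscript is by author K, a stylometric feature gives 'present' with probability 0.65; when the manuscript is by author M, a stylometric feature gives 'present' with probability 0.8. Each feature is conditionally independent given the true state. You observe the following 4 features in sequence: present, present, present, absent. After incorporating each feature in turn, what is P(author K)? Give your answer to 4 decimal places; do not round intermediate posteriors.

0.2846

After 'present': normaliser = 0.2·0.3500 + 0.65·0.2000 + 0.8·0.4500; P(author J) ≈ 0.1250, P(author K) ≈ 0.2321, P(author M) ≈ 0.6429
After 'present': normaliser = 0.2·0.1250 + 0.65·0.2321 + 0.8·0.6429; P(author J) ≈ 0.0362, P(author K) ≈ 0.2186, P(author M) ≈ 0.7451
After 'present': normaliser = 0.2·0.0362 + 0.65·0.2186 + 0.8·0.7451; P(author J) ≈ 0.0097, P(author K) ≈ 0.1906, P(author M) ≈ 0.7997
After 'absent': normaliser = 0.8·0.0097 + 0.35·0.1906 + 0.2·0.7997; P(author J) ≈ 0.0332, P(author K) ≈ 0.2846, P(author M) ≈ 0.6822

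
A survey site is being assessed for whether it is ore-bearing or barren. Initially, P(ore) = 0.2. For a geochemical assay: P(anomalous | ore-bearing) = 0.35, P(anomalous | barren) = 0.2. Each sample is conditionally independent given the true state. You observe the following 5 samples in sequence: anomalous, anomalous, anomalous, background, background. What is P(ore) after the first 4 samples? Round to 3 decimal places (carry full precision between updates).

After 'anomalous': P(ore) = 0.35·0.2000 / (0.35·0.2000 + 0.2·0.8000) ≈ 0.3043
After 'anomalous': P(ore) = 0.35·0.3043 / (0.35·0.3043 + 0.2·0.6957) ≈ 0.4336
After 'anomalous': P(ore) = 0.35·0.4336 / (0.35·0.4336 + 0.2·0.5664) ≈ 0.5726
After 'background': P(ore) = 0.65·0.5726 / (0.65·0.5726 + 0.8·0.4274) ≈ 0.5212

0.521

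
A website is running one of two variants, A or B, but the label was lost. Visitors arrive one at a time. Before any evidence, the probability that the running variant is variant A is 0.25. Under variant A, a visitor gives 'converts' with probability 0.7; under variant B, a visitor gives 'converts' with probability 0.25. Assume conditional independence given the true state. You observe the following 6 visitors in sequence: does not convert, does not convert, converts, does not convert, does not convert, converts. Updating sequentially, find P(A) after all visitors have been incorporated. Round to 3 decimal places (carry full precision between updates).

0.063

After 'does not convert': P(A) = 0.3·0.2500 / (0.3·0.2500 + 0.75·0.7500) ≈ 0.1176
After 'does not convert': P(A) = 0.3·0.1176 / (0.3·0.1176 + 0.75·0.8824) ≈ 0.0506
After 'converts': P(A) = 0.7·0.0506 / (0.7·0.0506 + 0.25·0.9494) ≈ 0.1299
After 'does not convert': P(A) = 0.3·0.1299 / (0.3·0.1299 + 0.75·0.8701) ≈ 0.0564
After 'does not convert': P(A) = 0.3·0.0564 / (0.3·0.0564 + 0.75·0.9436) ≈ 0.0233
After 'converts': P(A) = 0.7·0.0233 / (0.7·0.0233 + 0.25·0.9767) ≈ 0.0627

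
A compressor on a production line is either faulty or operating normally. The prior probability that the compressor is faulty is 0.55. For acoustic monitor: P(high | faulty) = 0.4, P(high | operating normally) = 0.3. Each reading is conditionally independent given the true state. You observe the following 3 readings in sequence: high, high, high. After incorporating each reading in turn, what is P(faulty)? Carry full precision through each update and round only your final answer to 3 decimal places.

0.743

Apply Bayes' rule sequentially, carrying P(faulty) forward.
After 'high': P(faulty) = 0.4·0.5500 / (0.4·0.5500 + 0.3·0.4500) ≈ 0.6197
After 'high': P(faulty) = 0.4·0.6197 / (0.4·0.6197 + 0.3·0.3803) ≈ 0.6848
After 'high': P(faulty) = 0.4·0.6848 / (0.4·0.6848 + 0.3·0.3152) ≈ 0.7434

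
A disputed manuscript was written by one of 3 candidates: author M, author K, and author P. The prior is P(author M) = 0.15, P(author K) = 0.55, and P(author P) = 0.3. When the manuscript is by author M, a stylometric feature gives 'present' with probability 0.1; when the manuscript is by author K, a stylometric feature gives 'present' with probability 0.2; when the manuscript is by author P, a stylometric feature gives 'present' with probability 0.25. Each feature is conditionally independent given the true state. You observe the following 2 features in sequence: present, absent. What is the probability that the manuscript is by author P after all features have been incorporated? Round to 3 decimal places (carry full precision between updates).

0.357

Each posterior becomes the prior for the next update.
After 'present': normaliser = 0.1·0.1500 + 0.2·0.5500 + 0.25·0.3000; P(author M) ≈ 0.0750, P(author K) ≈ 0.5500, P(author P) ≈ 0.3750
After 'absent': normaliser = 0.9·0.0750 + 0.8·0.5500 + 0.75·0.3750; P(author M) ≈ 0.0856, P(author K) ≈ 0.5578, P(author P) ≈ 0.3566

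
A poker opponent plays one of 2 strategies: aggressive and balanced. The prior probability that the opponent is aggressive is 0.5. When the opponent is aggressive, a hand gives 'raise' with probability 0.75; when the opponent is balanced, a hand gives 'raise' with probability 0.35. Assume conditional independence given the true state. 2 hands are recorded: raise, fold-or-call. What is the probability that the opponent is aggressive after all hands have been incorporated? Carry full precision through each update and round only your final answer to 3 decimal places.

After 'raise': P(aggressive) = 0.75·0.5000 / (0.75·0.5000 + 0.35·0.5000) ≈ 0.6818
After 'fold-or-call': P(aggressive) = 0.25·0.6818 / (0.25·0.6818 + 0.65·0.3182) ≈ 0.4518

0.452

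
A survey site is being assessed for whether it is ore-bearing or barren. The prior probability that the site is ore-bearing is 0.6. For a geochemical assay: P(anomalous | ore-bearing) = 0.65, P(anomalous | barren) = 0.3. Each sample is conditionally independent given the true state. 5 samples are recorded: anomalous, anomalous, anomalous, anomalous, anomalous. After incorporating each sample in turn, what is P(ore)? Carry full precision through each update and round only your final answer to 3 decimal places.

0.986

Apply Bayes' rule sequentially, carrying P(ore) forward.
After 'anomalous': P(ore) = 0.65·0.6000 / (0.65·0.6000 + 0.3·0.4000) ≈ 0.7647
After 'anomalous': P(ore) = 0.65·0.7647 / (0.65·0.7647 + 0.3·0.2353) ≈ 0.8756
After 'anomalous': P(ore) = 0.65·0.8756 / (0.65·0.8756 + 0.3·0.1244) ≈ 0.9385
After 'anomalous': P(ore) = 0.65·0.9385 / (0.65·0.9385 + 0.3·0.0615) ≈ 0.9706
After 'anomalous': P(ore) = 0.65·0.9706 / (0.65·0.9706 + 0.3·0.0294) ≈ 0.9862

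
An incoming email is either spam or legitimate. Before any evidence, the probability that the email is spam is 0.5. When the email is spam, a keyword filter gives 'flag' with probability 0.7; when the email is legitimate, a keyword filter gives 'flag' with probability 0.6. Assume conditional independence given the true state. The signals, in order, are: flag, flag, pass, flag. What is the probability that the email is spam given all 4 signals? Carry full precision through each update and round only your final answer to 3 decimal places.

After 'flag': P(spam) = 0.7·0.5000 / (0.7·0.5000 + 0.6·0.5000) ≈ 0.5385
After 'flag': P(spam) = 0.7·0.5385 / (0.7·0.5385 + 0.6·0.4615) ≈ 0.5765
After 'pass': P(spam) = 0.3·0.5765 / (0.3·0.5765 + 0.4·0.4235) ≈ 0.5052
After 'flag': P(spam) = 0.7·0.5052 / (0.7·0.5052 + 0.6·0.4948) ≈ 0.5436

0.544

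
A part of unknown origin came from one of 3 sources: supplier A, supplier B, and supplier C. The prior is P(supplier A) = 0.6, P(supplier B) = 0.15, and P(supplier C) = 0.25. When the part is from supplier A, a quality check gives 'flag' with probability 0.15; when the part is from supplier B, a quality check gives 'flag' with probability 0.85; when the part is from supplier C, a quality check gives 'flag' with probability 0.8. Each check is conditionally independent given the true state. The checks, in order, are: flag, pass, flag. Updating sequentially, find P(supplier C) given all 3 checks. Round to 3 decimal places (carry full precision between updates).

After 'flag': normaliser = 0.15·0.6000 + 0.85·0.1500 + 0.8·0.2500; P(supplier A) ≈ 0.2156, P(supplier B) ≈ 0.3054, P(supplier C) ≈ 0.4790
After 'pass': normaliser = 0.85·0.2156 + 0.15·0.3054 + 0.2·0.4790; P(supplier A) ≈ 0.5641, P(supplier B) ≈ 0.1410, P(supplier C) ≈ 0.2949
After 'flag': normaliser = 0.15·0.5641 + 0.85·0.1410 + 0.8·0.2949; P(supplier A) ≈ 0.1921, P(supplier B) ≈ 0.2722, P(supplier C) ≈ 0.5357

0.536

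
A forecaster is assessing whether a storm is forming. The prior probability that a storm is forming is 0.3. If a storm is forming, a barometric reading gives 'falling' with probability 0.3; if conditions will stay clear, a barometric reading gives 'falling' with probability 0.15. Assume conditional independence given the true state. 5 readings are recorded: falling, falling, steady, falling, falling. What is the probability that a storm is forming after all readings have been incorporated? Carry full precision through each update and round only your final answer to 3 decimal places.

After 'falling': P(storm) = 0.3·0.3000 / (0.3·0.3000 + 0.15·0.7000) ≈ 0.4615
After 'falling': P(storm) = 0.3·0.4615 / (0.3·0.4615 + 0.15·0.5385) ≈ 0.6316
After 'steady': P(storm) = 0.7·0.6316 / (0.7·0.6316 + 0.85·0.3684) ≈ 0.5854
After 'falling': P(storm) = 0.3·0.5854 / (0.3·0.5854 + 0.15·0.4146) ≈ 0.7385
After 'falling': P(storm) = 0.3·0.7385 / (0.3·0.7385 + 0.15·0.2615) ≈ 0.8496

0.850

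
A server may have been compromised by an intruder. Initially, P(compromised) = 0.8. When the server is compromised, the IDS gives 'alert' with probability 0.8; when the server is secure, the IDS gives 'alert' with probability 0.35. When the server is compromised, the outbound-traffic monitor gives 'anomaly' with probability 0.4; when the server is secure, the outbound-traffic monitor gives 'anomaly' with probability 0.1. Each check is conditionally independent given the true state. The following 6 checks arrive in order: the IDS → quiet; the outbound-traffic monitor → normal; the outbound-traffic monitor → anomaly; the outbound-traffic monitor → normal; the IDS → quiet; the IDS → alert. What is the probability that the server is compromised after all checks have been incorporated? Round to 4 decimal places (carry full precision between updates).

0.6061

After the IDS='quiet': P(compromised) = 0.2·0.8000 / (0.2·0.8000 + 0.65·0.2000) ≈ 0.5517
After the outbound-traffic monitor='normal': P(compromised) = 0.6·0.5517 / (0.6·0.5517 + 0.9·0.4483) ≈ 0.4507
After the outbound-traffic monitor='anomaly': P(compromised) = 0.4·0.4507 / (0.4·0.4507 + 0.1·0.5493) ≈ 0.7665
After the outbound-traffic monitor='normal': P(compromised) = 0.6·0.7665 / (0.6·0.7665 + 0.9·0.2335) ≈ 0.6863
After the IDS='quiet': P(compromised) = 0.2·0.6863 / (0.2·0.6863 + 0.65·0.3137) ≈ 0.4024
After the IDS='alert': P(compromised) = 0.8·0.4024 / (0.8·0.4024 + 0.35·0.5976) ≈ 0.6061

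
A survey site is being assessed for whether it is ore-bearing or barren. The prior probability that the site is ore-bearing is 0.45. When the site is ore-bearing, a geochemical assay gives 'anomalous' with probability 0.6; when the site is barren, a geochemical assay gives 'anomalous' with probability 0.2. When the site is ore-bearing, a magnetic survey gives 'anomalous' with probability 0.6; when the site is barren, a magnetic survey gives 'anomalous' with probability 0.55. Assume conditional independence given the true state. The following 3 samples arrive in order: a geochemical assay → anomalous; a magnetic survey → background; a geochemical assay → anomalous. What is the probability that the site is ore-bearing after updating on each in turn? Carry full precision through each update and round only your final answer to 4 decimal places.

0.8675

After a geochemical assay='anomalous': P(ore) = 0.6·0.4500 / (0.6·0.4500 + 0.2·0.5500) ≈ 0.7105
After a magnetic survey='background': P(ore) = 0.4·0.7105 / (0.4·0.7105 + 0.45·0.2895) ≈ 0.6857
After a geochemical assay='anomalous': P(ore) = 0.6·0.6857 / (0.6·0.6857 + 0.2·0.3143) ≈ 0.8675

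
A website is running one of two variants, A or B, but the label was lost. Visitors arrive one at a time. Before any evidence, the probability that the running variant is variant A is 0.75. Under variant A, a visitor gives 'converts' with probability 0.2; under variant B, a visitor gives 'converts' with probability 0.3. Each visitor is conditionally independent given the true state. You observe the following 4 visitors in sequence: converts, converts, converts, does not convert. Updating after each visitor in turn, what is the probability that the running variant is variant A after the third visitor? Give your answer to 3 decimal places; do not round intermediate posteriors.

0.471

After 'converts': P(A) = 0.2·0.7500 / (0.2·0.7500 + 0.3·0.2500) ≈ 0.6667
After 'converts': P(A) = 0.2·0.6667 / (0.2·0.6667 + 0.3·0.3333) ≈ 0.5714
After 'converts': P(A) = 0.2·0.5714 / (0.2·0.5714 + 0.3·0.4286) ≈ 0.4706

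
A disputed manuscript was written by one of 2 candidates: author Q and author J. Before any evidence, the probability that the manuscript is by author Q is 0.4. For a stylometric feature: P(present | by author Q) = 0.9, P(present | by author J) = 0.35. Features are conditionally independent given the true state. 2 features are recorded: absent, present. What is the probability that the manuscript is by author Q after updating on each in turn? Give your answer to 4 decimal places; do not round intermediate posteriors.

Each posterior becomes the prior for the next update.
After 'absent': P(author Q) = 0.1·0.4000 / (0.1·0.4000 + 0.65·0.6000) ≈ 0.0930
After 'present': P(author Q) = 0.9·0.0930 / (0.9·0.0930 + 0.35·0.9070) ≈ 0.2087

0.2087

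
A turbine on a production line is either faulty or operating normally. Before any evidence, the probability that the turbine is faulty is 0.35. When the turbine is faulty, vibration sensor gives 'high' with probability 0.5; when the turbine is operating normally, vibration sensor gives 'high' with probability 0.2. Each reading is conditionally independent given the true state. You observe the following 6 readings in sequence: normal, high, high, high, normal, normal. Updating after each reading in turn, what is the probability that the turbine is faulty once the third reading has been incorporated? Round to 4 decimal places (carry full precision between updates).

0.6778

After 'normal': P(faulty) = 0.5·0.3500 / (0.5·0.3500 + 0.8·0.6500) ≈ 0.2518
After 'high': P(faulty) = 0.5·0.2518 / (0.5·0.2518 + 0.2·0.7482) ≈ 0.4569
After 'high': P(faulty) = 0.5·0.4569 / (0.5·0.4569 + 0.2·0.5431) ≈ 0.6778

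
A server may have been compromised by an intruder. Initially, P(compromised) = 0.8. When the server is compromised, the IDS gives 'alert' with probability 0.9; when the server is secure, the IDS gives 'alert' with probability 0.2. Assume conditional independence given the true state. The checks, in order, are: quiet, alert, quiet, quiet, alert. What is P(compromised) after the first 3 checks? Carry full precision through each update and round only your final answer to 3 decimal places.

0.220

After 'quiet': P(compromised) = 0.1·0.8000 / (0.1·0.8000 + 0.8·0.2000) ≈ 0.3333
After 'alert': P(compromised) = 0.9·0.3333 / (0.9·0.3333 + 0.2·0.6667) ≈ 0.6923
After 'quiet': P(compromised) = 0.1·0.6923 / (0.1·0.6923 + 0.8·0.3077) ≈ 0.2195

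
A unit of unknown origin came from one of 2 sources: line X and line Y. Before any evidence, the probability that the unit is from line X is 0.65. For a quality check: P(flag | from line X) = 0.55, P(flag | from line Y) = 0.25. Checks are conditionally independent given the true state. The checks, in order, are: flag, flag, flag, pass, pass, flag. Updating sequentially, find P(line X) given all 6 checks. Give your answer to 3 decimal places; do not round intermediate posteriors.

After 'flag': P(line X) = 0.55·0.6500 / (0.55·0.6500 + 0.25·0.3500) ≈ 0.8034
After 'flag': P(line X) = 0.55·0.8034 / (0.55·0.8034 + 0.25·0.1966) ≈ 0.8999
After 'flag': P(line X) = 0.55·0.8999 / (0.55·0.8999 + 0.25·0.1001) ≈ 0.9519
After 'pass': P(line X) = 0.45·0.9519 / (0.45·0.9519 + 0.75·0.0481) ≈ 0.9223
After 'pass': P(line X) = 0.45·0.9223 / (0.45·0.9223 + 0.75·0.0777) ≈ 0.8768
After 'flag': P(line X) = 0.55·0.8768 / (0.55·0.8768 + 0.25·0.1232) ≈ 0.9400

0.940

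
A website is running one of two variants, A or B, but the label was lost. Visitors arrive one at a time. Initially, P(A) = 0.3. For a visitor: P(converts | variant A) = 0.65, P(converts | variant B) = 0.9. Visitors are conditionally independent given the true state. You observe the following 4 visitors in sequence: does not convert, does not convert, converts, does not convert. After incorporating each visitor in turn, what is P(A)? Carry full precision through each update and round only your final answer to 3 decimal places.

0.930

After 'does not convert': P(A) = 0.35·0.3000 / (0.35·0.3000 + 0.1·0.7000) ≈ 0.6000
After 'does not convert': P(A) = 0.35·0.6000 / (0.35·0.6000 + 0.1·0.4000) ≈ 0.8400
After 'converts': P(A) = 0.65·0.8400 / (0.65·0.8400 + 0.9·0.1600) ≈ 0.7913
After 'does not convert': P(A) = 0.35·0.7913 / (0.35·0.7913 + 0.1·0.2087) ≈ 0.9299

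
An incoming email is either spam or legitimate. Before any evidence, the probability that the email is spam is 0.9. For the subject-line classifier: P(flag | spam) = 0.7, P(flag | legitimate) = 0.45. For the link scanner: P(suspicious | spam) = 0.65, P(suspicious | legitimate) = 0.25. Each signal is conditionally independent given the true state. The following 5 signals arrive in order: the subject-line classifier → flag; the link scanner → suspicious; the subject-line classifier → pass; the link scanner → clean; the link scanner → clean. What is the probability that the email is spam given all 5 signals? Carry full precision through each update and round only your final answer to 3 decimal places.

After the subject-line classifier='flag': P(spam) = 0.7·0.9000 / (0.7·0.9000 + 0.45·0.1000) ≈ 0.9333
After the link scanner='suspicious': P(spam) = 0.65·0.9333 / (0.65·0.9333 + 0.25·0.0667) ≈ 0.9733
After the subject-line classifier='pass': P(spam) = 0.3·0.9733 / (0.3·0.9733 + 0.55·0.0267) ≈ 0.9520
After the link scanner='clean': P(spam) = 0.35·0.9520 / (0.35·0.9520 + 0.75·0.0480) ≈ 0.9026
After the link scanner='clean': P(spam) = 0.35·0.9026 / (0.35·0.9026 + 0.75·0.0974) ≈ 0.8122

0.812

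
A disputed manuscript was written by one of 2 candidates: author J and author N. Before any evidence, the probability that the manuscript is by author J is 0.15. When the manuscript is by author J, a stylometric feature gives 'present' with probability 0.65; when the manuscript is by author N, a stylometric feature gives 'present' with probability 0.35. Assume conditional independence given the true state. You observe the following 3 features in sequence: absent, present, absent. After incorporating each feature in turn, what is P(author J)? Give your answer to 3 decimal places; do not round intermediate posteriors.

Apply Bayes' rule sequentially, carrying P(author J) forward.
After 'absent': P(author J) = 0.35·0.1500 / (0.35·0.1500 + 0.65·0.8500) ≈ 0.0868
After 'present': P(author J) = 0.65·0.0868 / (0.65·0.0868 + 0.35·0.9132) ≈ 0.1500
After 'absent': P(author J) = 0.35·0.1500 / (0.35·0.1500 + 0.65·0.8500) ≈ 0.0868

0.087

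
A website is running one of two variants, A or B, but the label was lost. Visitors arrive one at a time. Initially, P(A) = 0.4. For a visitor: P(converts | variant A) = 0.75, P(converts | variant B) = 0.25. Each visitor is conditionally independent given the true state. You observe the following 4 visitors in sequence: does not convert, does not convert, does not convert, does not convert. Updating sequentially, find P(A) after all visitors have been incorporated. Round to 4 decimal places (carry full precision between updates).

0.0082

After 'does not convert': P(A) = 0.25·0.4000 / (0.25·0.4000 + 0.75·0.6000) ≈ 0.1818
After 'does not convert': P(A) = 0.25·0.1818 / (0.25·0.1818 + 0.75·0.8182) ≈ 0.0690
After 'does not convert': P(A) = 0.25·0.0690 / (0.25·0.0690 + 0.75·0.9310) ≈ 0.0241
After 'does not convert': P(A) = 0.25·0.0241 / (0.25·0.0241 + 0.75·0.9759) ≈ 0.0082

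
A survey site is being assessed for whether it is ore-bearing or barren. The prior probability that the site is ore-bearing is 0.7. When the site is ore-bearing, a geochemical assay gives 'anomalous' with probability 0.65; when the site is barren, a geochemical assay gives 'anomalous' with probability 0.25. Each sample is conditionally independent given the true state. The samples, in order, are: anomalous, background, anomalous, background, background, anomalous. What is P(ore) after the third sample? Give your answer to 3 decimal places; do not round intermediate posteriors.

After 'anomalous': P(ore) = 0.65·0.7000 / (0.65·0.7000 + 0.25·0.3000) ≈ 0.8585
After 'background': P(ore) = 0.35·0.8585 / (0.35·0.8585 + 0.75·0.1415) ≈ 0.7390
After 'anomalous': P(ore) = 0.65·0.7390 / (0.65·0.7390 + 0.25·0.2610) ≈ 0.8804

0.880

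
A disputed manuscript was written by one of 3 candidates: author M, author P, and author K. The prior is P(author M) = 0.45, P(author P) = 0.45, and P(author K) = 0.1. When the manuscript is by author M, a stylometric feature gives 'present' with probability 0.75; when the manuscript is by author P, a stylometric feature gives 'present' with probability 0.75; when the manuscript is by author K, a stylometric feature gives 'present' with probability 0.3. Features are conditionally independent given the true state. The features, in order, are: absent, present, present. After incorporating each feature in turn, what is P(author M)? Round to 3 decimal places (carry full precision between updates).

Apply Bayes' rule sequentially, carrying P(author M) forward.
After 'absent': normaliser = 0.25·0.4500 + 0.25·0.4500 + 0.7·0.1000; P(author M) ≈ 0.3814, P(author P) ≈ 0.3814, P(author K) ≈ 0.2373
After 'present': normaliser = 0.75·0.3814 + 0.75·0.3814 + 0.3·0.2373; P(author M) ≈ 0.4447, P(author P) ≈ 0.4447, P(author K) ≈ 0.1107
After 'present': normaliser = 0.75·0.4447 + 0.75·0.4447 + 0.3·0.1107; P(author M) ≈ 0.4763, P(author P) ≈ 0.4763, P(author K) ≈ 0.0474

0.476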